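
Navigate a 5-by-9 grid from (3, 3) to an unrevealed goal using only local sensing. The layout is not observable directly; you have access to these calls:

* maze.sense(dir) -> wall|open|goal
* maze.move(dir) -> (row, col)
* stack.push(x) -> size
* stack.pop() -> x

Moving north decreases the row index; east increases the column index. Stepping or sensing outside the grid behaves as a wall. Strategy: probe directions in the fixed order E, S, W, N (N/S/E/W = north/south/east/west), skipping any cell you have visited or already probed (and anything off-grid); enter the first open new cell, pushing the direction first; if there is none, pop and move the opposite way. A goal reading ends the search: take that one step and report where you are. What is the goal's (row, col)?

Next I call maze.sense(dir=east), and see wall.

Invoking maze.sense(dir=south), — result: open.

Next I call stack.push(x=south), and observe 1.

Calling maze.move(dir=south), and observe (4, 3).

Next I call maze.sense(dir=east), giving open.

Next I call stack.push(x=east), — result: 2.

I use maze.move(dir=east), and get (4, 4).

Then maze.sense(dir=east), giving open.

I try stack.push(x=east), and observe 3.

Invoking maze.move(dir=east), : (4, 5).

Then maze.sense(dir=east), : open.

Using stack.push(x=east), and get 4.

I call maze.move(dir=east), : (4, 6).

Invoking maze.sense(dir=east), which returns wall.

I use maze.sense(dir=north), — result: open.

Now I run stack.push(x=north), and observe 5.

Then maze.move(dir=north), — result: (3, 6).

I run maze.sense(dir=east), and see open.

Calling stack.push(x=east), : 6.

I call maze.move(dir=east), : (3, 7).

I run maze.sense(dir=east), — result: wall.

Using maze.sense(dir=north), → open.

I try stack.push(x=north), — result: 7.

Then maze.move(dir=north), → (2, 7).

Now I run maze.sense(dir=east), giving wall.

I use maze.sense(dir=west), : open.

I invoke stack.push(x=west), and observe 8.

Using maze.move(dir=west), : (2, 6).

I run maze.sense(dir=west), : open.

I use stack.push(x=west), giving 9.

Now I run maze.move(dir=west), and observe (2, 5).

Using maze.sense(dir=south), and observe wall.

Invoking maze.sense(dir=west), which returns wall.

Invoking maze.sense(dir=north), : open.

I try stack.push(x=north), : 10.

I use maze.move(dir=north), and get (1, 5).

I use maze.sense(dir=east), which returns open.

I invoke stack.push(x=east), giving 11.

I call maze.move(dir=east), which returns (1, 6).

Using maze.sense(dir=east), : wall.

Using maze.sense(dir=north), and get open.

Invoking stack.push(x=north), and observe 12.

Using maze.move(dir=north), which returns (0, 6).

Next I call maze.sense(dir=east), and see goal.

Invoking maze.move(dir=east), which returns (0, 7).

Answer: (0, 7)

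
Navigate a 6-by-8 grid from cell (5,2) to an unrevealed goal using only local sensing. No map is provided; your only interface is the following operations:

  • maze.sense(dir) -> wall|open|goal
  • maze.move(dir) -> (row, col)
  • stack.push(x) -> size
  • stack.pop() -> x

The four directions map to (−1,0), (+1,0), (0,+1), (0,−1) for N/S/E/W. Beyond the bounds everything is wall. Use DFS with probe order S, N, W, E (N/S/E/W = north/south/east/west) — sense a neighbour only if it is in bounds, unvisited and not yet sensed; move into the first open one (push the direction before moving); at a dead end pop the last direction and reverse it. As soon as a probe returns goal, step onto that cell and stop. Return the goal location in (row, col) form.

>> maze.sense(dir: north)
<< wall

>> maze.sense(dir: west)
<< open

>> stack.push(x: west)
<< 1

>> maze.move(dir: west)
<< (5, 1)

>> maze.sense(dir: north)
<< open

>> stack.push(x: north)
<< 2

>> maze.move(dir: north)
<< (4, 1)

>> maze.sense(dir: north)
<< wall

>> maze.sense(dir: west)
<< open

>> stack.push(x: west)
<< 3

>> maze.move(dir: west)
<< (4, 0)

>> maze.sense(dir: south)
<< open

>> stack.push(x: south)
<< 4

>> maze.move(dir: south)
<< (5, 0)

>> stack.pop()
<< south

>> maze.move(dir: north)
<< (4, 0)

>> maze.sense(dir: north)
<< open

>> stack.push(x: north)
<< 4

>> maze.move(dir: north)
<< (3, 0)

>> maze.sense(dir: north)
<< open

>> stack.push(x: north)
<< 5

>> maze.move(dir: north)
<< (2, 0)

>> maze.sense(dir: north)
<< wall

>> maze.sense(dir: east)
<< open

>> stack.push(x: east)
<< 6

>> maze.move(dir: east)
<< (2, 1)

>> maze.sense(dir: north)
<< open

>> stack.push(x: north)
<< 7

>> maze.move(dir: north)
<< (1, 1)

>> maze.sense(dir: north)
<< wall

>> maze.sense(dir: east)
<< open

>> stack.push(x: east)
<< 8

>> maze.move(dir: east)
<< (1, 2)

>> maze.sense(dir: south)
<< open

>> stack.push(x: south)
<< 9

>> maze.move(dir: south)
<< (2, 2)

>> maze.sense(dir: south)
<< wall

>> maze.sense(dir: east)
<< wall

>> stack.pop()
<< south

>> maze.move(dir: north)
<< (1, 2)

>> maze.sense(dir: north)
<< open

>> stack.push(x: north)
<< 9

>> maze.move(dir: north)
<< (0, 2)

>> maze.sense(dir: east)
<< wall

>> stack.pop()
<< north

>> maze.move(dir: south)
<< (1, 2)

>> maze.sense(dir: east)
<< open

>> stack.push(x: east)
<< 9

>> maze.move(dir: east)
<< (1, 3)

>> maze.sense(dir: east)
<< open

>> stack.push(x: east)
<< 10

>> maze.move(dir: east)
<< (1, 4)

>> maze.sense(dir: south)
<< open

>> stack.push(x: south)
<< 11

>> maze.move(dir: south)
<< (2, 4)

>> maze.sense(dir: south)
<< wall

>> maze.sense(dir: east)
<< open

>> stack.push(x: east)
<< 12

>> maze.move(dir: east)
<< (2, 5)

>> maze.sense(dir: south)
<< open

>> stack.push(x: south)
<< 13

>> maze.move(dir: south)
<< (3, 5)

>> maze.sense(dir: south)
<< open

>> stack.push(x: south)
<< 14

>> maze.move(dir: south)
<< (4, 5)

>> maze.sense(dir: south)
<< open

>> stack.push(x: south)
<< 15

>> maze.move(dir: south)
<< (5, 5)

>> maze.sense(dir: west)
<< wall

>> maze.sense(dir: east)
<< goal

>> maze.move(dir: east)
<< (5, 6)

Answer: (5, 6)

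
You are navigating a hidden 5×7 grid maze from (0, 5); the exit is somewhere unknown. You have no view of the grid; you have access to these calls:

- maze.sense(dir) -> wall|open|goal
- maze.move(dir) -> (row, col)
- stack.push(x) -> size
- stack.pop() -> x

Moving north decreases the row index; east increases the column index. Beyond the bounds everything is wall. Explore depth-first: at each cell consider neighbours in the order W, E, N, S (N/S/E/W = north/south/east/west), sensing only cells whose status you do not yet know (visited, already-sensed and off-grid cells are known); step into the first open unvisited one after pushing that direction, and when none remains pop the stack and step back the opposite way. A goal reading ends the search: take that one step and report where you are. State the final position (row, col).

==> maze.sense(dir: west)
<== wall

==> maze.sense(dir: east)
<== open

==> stack.push(x: east)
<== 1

==> maze.move(dir: east)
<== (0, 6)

==> maze.sense(dir: south)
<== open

==> stack.push(x: south)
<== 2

==> maze.move(dir: south)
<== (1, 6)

==> maze.sense(dir: west)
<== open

==> stack.push(x: west)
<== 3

==> maze.move(dir: west)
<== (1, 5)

==> maze.sense(dir: west)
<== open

==> stack.push(x: west)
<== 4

==> maze.move(dir: west)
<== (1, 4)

==> maze.sense(dir: west)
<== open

==> stack.push(x: west)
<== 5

==> maze.move(dir: west)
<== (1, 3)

==> maze.sense(dir: west)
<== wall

==> maze.sense(dir: north)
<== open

==> stack.push(x: north)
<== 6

==> maze.move(dir: north)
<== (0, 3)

==> maze.sense(dir: west)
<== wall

==> stack.pop()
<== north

==> maze.move(dir: south)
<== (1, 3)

==> maze.sense(dir: south)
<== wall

==> stack.pop()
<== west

==> maze.move(dir: east)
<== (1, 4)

==> maze.sense(dir: south)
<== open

==> stack.push(x: south)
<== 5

==> maze.move(dir: south)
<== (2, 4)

==> maze.sense(dir: east)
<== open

==> stack.push(x: east)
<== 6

==> maze.move(dir: east)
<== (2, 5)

==> maze.sense(dir: east)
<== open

==> stack.push(x: east)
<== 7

==> maze.move(dir: east)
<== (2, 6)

==> maze.sense(dir: south)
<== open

==> stack.push(x: south)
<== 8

==> maze.move(dir: south)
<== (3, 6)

==> maze.sense(dir: west)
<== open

==> stack.push(x: west)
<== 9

==> maze.move(dir: west)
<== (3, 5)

==> maze.sense(dir: west)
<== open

==> stack.push(x: west)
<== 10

==> maze.move(dir: west)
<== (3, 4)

==> maze.sense(dir: west)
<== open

==> stack.push(x: west)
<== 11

==> maze.move(dir: west)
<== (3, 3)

==> maze.sense(dir: west)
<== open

==> stack.push(x: west)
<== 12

==> maze.move(dir: west)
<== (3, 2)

==> maze.sense(dir: west)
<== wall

==> maze.sense(dir: north)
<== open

==> stack.push(x: north)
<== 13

==> maze.move(dir: north)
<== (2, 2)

==> maze.sense(dir: west)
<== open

==> stack.push(x: west)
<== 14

==> maze.move(dir: west)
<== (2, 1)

==> maze.sense(dir: west)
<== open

==> stack.push(x: west)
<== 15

==> maze.move(dir: west)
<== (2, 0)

==> maze.sense(dir: north)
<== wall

==> maze.sense(dir: south)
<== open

==> stack.push(x: south)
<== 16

==> maze.move(dir: south)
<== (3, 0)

==> maze.sense(dir: south)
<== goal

==> maze.move(dir: south)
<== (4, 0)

Answer: (4, 0)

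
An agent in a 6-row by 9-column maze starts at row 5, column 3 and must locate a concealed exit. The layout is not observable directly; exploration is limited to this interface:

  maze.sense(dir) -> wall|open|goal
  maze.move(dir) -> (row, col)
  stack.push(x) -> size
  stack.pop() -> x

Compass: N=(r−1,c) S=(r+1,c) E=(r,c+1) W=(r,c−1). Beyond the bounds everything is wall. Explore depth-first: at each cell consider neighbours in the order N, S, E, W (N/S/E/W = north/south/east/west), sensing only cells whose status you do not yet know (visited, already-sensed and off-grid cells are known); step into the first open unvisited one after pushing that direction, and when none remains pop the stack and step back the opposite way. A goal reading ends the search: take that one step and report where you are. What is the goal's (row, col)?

-- sense(dir: north) -> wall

-- sense(dir: east) -> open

-- push(x: east) -> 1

-- move(dir: east) -> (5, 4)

-- sense(dir: north) -> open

-- push(x: north) -> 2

-- move(dir: north) -> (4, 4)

-- sense(dir: north) -> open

-- push(x: north) -> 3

-- move(dir: north) -> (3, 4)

-- sense(dir: north) -> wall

-- sense(dir: east) -> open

-- push(x: east) -> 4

-- move(dir: east) -> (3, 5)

-- sense(dir: north) -> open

-- push(x: north) -> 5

-- move(dir: north) -> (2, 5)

-- sense(dir: north) -> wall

-- sense(dir: east) -> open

-- push(x: east) -> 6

-- move(dir: east) -> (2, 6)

-- sense(dir: north) -> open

-- push(x: north) -> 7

-- move(dir: north) -> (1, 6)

-- sense(dir: north) -> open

-- push(x: north) -> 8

-- move(dir: north) -> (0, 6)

-- sense(dir: east) -> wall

-- sense(dir: west) -> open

-- push(x: west) -> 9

-- move(dir: west) -> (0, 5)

-- sense(dir: west) -> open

-- push(x: west) -> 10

-- move(dir: west) -> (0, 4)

-- sense(dir: south) -> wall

-- sense(dir: west) -> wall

-- pop() -> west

-- move(dir: east) -> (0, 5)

-- pop() -> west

-- move(dir: east) -> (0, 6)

-- pop() -> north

-- move(dir: south) -> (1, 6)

-- sense(dir: east) -> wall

-- pop() -> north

-- move(dir: south) -> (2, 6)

-- sense(dir: south) -> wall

-- sense(dir: east) -> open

-- push(x: east) -> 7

-- move(dir: east) -> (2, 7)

-- sense(dir: south) -> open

-- push(x: south) -> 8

-- move(dir: south) -> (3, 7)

-- sense(dir: south) -> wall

-- sense(dir: east) -> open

-- push(x: east) -> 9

-- move(dir: east) -> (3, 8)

-- sense(dir: north) -> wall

-- sense(dir: south) -> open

-- push(x: south) -> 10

-- move(dir: south) -> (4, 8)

-- sense(dir: south) -> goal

-- move(dir: south) -> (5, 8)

Answer: (5, 8)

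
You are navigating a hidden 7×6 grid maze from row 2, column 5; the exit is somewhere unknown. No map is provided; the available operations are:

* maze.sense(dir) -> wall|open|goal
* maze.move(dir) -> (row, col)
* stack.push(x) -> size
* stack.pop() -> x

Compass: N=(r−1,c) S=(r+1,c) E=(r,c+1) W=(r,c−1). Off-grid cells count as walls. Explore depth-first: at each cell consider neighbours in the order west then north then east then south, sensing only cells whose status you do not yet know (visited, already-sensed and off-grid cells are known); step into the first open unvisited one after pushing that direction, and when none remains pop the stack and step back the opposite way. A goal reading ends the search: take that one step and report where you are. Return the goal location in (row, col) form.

! maze.sense(dir='west') ~> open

! stack.push(x='west') ~> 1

! maze.move(dir='west') ~> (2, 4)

! maze.sense(dir='west') ~> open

! stack.push(x='west') ~> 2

! maze.move(dir='west') ~> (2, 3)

! maze.sense(dir='west') ~> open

! stack.push(x='west') ~> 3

! maze.move(dir='west') ~> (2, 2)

! maze.sense(dir='west') ~> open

! stack.push(x='west') ~> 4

! maze.move(dir='west') ~> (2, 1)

! maze.sense(dir='west') ~> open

! stack.push(x='west') ~> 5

! maze.move(dir='west') ~> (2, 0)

! maze.sense(dir='north') ~> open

! stack.push(x='north') ~> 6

! maze.move(dir='north') ~> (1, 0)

! maze.sense(dir='north') ~> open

! stack.push(x='north') ~> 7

! maze.move(dir='north') ~> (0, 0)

! maze.sense(dir='east') ~> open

! stack.push(x='east') ~> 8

! maze.move(dir='east') ~> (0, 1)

! maze.sense(dir='east') ~> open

! stack.push(x='east') ~> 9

! maze.move(dir='east') ~> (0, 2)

! maze.sense(dir='east') ~> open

! stack.push(x='east') ~> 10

! maze.move(dir='east') ~> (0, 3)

! maze.sense(dir='east') ~> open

! stack.push(x='east') ~> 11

! maze.move(dir='east') ~> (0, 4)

! maze.sense(dir='east') ~> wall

! maze.sense(dir='south') ~> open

! stack.push(x='south') ~> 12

! maze.move(dir='south') ~> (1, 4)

! maze.sense(dir='west') ~> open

! stack.push(x='west') ~> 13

! maze.move(dir='west') ~> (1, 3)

! maze.sense(dir='west') ~> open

! stack.push(x='west') ~> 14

! maze.move(dir='west') ~> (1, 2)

! maze.sense(dir='west') ~> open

! stack.push(x='west') ~> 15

! maze.move(dir='west') ~> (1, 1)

! stack.pop() ~> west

! maze.move(dir='east') ~> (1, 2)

! stack.pop() ~> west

! maze.move(dir='east') ~> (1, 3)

! stack.pop() ~> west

! maze.move(dir='east') ~> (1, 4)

! maze.sense(dir='east') ~> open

! stack.push(x='east') ~> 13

! maze.move(dir='east') ~> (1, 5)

! stack.pop() ~> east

! maze.move(dir='west') ~> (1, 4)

! stack.pop() ~> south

! maze.move(dir='north') ~> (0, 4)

! stack.pop() ~> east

! maze.move(dir='west') ~> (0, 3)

! stack.pop() ~> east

! maze.move(dir='west') ~> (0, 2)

! stack.pop() ~> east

! maze.move(dir='west') ~> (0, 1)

! stack.pop() ~> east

! maze.move(dir='west') ~> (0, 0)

! stack.pop() ~> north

! maze.move(dir='south') ~> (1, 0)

! stack.pop() ~> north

! maze.move(dir='south') ~> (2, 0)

! maze.sense(dir='south') ~> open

! stack.push(x='south') ~> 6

! maze.move(dir='south') ~> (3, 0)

! maze.sense(dir='east') ~> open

! stack.push(x='east') ~> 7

! maze.move(dir='east') ~> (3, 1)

! maze.sense(dir='east') ~> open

! stack.push(x='east') ~> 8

! maze.move(dir='east') ~> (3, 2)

! maze.sense(dir='east') ~> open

! stack.push(x='east') ~> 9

! maze.move(dir='east') ~> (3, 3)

! maze.sense(dir='east') ~> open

! stack.push(x='east') ~> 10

! maze.move(dir='east') ~> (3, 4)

! maze.sense(dir='east') ~> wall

! maze.sense(dir='south') ~> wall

! stack.pop() ~> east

! maze.move(dir='west') ~> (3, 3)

! maze.sense(dir='south') ~> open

! stack.push(x='south') ~> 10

! maze.move(dir='south') ~> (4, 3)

! maze.sense(dir='west') ~> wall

! maze.sense(dir='south') ~> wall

! stack.pop() ~> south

! maze.move(dir='north') ~> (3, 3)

! stack.pop() ~> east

! maze.move(dir='west') ~> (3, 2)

! stack.pop() ~> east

! maze.move(dir='west') ~> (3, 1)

! maze.sense(dir='south') ~> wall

! stack.pop() ~> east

! maze.move(dir='west') ~> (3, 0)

! maze.sense(dir='south') ~> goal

! maze.move(dir='south') ~> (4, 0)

Answer: (4, 0)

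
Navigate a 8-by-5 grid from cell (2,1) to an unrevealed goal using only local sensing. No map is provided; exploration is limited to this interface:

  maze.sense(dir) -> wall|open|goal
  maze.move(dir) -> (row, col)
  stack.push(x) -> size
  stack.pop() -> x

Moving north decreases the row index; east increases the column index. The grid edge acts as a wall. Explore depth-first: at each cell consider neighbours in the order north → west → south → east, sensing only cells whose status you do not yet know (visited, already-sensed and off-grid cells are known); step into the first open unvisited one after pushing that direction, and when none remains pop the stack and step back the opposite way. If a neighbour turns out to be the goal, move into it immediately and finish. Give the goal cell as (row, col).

Next I call maze.sense on dir: north, : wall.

I invoke maze.sense on dir: west, : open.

I run stack.push on x: west, and observe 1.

Next I call maze.move on dir: west, — result: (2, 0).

Calling maze.sense on dir: north, — result: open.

Calling stack.push on x: north, — result: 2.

I run maze.move on dir: north, — result: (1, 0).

I invoke maze.sense on dir: north, — result: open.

I use stack.push on x: north, : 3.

I call maze.move on dir: north, → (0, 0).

Calling maze.sense on dir: east, yielding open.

Calling stack.push on x: east, : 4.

Now I run maze.move on dir: east, and get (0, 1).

Next I call maze.sense on dir: east, yielding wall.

I invoke stack.pop(), and see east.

I try maze.move on dir: west, and observe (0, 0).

Then stack.pop, → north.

Now I run maze.move on dir: south, and get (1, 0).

I invoke stack.pop, and observe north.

Calling maze.move on dir: south, : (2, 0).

Now I run maze.sense on dir: south, : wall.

Calling stack.pop(), → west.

Next I call maze.move on dir: east, — result: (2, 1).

I try maze.sense on dir: south, yielding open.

I try stack.push on x: south, and get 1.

Using maze.move on dir: south, and see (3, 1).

I use maze.sense on dir: south, and get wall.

Then maze.sense on dir: east, → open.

I try stack.push on x: east, — result: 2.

I invoke maze.move on dir: east, and observe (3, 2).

I call maze.sense on dir: north, and observe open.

Using stack.push on x: north, — result: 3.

I run maze.move on dir: north, and observe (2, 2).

Then maze.sense on dir: north, → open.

I call stack.push on x: north, : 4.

I invoke maze.move on dir: north, → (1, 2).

I try maze.sense on dir: east, — result: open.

Using stack.push on x: east, → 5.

I use maze.move on dir: east, — result: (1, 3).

Using maze.sense on dir: north, and observe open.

Then stack.push on x: north, and observe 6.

Calling maze.move on dir: north, — result: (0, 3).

Then maze.sense on dir: east, giving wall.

Next I call stack.pop(), → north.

Calling maze.move on dir: south, and see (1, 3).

Then maze.sense on dir: south, : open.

I try stack.push on x: south, and get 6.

Next I call maze.move on dir: south, which returns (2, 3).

I call maze.sense on dir: south, giving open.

I call stack.push on x: south, : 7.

I invoke maze.move on dir: south, → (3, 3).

I call maze.sense on dir: south, : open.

Next I call stack.push on x: south, yielding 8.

Invoking maze.move on dir: south, and observe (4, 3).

Now I run maze.sense on dir: west, and observe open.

I call stack.push on x: west, — result: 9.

Next I call maze.move on dir: west, giving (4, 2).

I run maze.sense on dir: south, : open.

Then stack.push on x: south, — result: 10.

I try maze.move on dir: south, and observe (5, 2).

Invoking maze.sense on dir: west, and see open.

Next I call stack.push on x: west, and get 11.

Using maze.move on dir: west, giving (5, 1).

Now I run maze.sense on dir: west, yielding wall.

Next I call maze.sense on dir: south, yielding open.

I use stack.push on x: south, yielding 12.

I call maze.move on dir: south, — result: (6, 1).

Calling maze.sense on dir: west, and see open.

Calling stack.push on x: west, giving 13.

I use maze.move on dir: west, : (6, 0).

Then maze.sense on dir: south, : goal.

Then maze.move on dir: south, yielding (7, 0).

Answer: (7, 0)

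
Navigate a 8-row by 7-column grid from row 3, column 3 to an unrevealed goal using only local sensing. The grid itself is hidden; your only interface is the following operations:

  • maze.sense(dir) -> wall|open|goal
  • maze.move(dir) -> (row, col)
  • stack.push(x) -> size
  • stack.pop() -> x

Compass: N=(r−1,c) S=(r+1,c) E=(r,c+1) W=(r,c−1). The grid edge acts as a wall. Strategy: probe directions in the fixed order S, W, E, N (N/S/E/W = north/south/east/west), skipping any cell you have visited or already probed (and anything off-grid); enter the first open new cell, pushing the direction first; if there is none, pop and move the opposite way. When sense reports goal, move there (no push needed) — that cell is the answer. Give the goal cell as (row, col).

==> maze.sense(dir='south')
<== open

==> stack.push(x='south')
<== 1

==> maze.move(dir='south')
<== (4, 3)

==> maze.sense(dir='south')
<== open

==> stack.push(x='south')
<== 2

==> maze.move(dir='south')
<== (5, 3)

==> maze.sense(dir='south')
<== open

==> stack.push(x='south')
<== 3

==> maze.move(dir='south')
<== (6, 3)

==> maze.sense(dir='south')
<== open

==> stack.push(x='south')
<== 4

==> maze.move(dir='south')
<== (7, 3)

==> maze.sense(dir='west')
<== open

==> stack.push(x='west')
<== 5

==> maze.move(dir='west')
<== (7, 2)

==> maze.sense(dir='west')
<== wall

==> maze.sense(dir='north')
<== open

==> stack.push(x='north')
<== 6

==> maze.move(dir='north')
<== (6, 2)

==> maze.sense(dir='west')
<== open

==> stack.push(x='west')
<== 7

==> maze.move(dir='west')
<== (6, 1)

==> maze.sense(dir='west')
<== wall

==> maze.sense(dir='north')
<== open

==> stack.push(x='north')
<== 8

==> maze.move(dir='north')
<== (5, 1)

==> maze.sense(dir='west')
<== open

==> stack.push(x='west')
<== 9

==> maze.move(dir='west')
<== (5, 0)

==> maze.sense(dir='north')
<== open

==> stack.push(x='north')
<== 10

==> maze.move(dir='north')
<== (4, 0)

==> maze.sense(dir='east')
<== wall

==> maze.sense(dir='north')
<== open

==> stack.push(x='north')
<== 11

==> maze.move(dir='north')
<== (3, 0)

==> maze.sense(dir='east')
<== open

==> stack.push(x='east')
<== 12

==> maze.move(dir='east')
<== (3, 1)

==> maze.sense(dir='east')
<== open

==> stack.push(x='east')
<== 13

==> maze.move(dir='east')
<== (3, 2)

==> maze.sense(dir='south')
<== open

==> stack.push(x='south')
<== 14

==> maze.move(dir='south')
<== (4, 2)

==> maze.sense(dir='south')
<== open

==> stack.push(x='south')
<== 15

==> maze.move(dir='south')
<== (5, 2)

==> stack.pop()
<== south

==> maze.move(dir='north')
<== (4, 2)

==> stack.pop()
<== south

==> maze.move(dir='north')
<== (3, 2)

==> maze.sense(dir='north')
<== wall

==> stack.pop()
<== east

==> maze.move(dir='west')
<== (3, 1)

==> maze.sense(dir='north')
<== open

==> stack.push(x='north')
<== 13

==> maze.move(dir='north')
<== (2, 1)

==> maze.sense(dir='west')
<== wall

==> maze.sense(dir='north')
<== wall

==> stack.pop()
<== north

==> maze.move(dir='south')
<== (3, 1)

==> stack.pop()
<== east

==> maze.move(dir='west')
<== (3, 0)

==> stack.pop()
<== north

==> maze.move(dir='south')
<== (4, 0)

==> stack.pop()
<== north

==> maze.move(dir='south')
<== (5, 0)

==> stack.pop()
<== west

==> maze.move(dir='east')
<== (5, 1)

==> stack.pop()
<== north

==> maze.move(dir='south')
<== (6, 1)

==> stack.pop()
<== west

==> maze.move(dir='east')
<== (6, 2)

==> stack.pop()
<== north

==> maze.move(dir='south')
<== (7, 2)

==> stack.pop()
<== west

==> maze.move(dir='east')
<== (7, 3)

==> maze.sense(dir='east')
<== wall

==> stack.pop()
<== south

==> maze.move(dir='north')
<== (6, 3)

==> maze.sense(dir='east')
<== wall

==> stack.pop()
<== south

==> maze.move(dir='north')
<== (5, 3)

==> maze.sense(dir='east')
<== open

==> stack.push(x='east')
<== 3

==> maze.move(dir='east')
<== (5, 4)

==> maze.sense(dir='east')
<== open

==> stack.push(x='east')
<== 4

==> maze.move(dir='east')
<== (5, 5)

==> maze.sense(dir='south')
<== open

==> stack.push(x='south')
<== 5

==> maze.move(dir='south')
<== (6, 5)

==> maze.sense(dir='south')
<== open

==> stack.push(x='south')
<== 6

==> maze.move(dir='south')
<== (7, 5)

==> maze.sense(dir='east')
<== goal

==> maze.move(dir='east')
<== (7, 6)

Answer: (7, 6)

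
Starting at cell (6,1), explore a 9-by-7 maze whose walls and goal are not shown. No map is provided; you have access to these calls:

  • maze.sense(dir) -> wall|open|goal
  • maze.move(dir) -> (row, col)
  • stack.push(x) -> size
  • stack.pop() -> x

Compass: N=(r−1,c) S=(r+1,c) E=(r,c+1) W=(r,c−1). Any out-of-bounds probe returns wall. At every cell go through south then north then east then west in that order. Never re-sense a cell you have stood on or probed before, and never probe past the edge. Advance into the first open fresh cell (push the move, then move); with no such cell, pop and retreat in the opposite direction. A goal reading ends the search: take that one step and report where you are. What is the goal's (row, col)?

# sense(dir=south) : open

# push(x=south) : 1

# move(dir=south) : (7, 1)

# sense(dir=south) : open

# push(x=south) : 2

# move(dir=south) : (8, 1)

# sense(dir=east) : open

# push(x=east) : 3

# move(dir=east) : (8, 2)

# sense(dir=north) : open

# push(x=north) : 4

# move(dir=north) : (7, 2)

# sense(dir=north) : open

# push(x=north) : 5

# move(dir=north) : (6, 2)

# sense(dir=north) : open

# push(x=north) : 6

# move(dir=north) : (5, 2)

# sense(dir=north) : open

# push(x=north) : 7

# move(dir=north) : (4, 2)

# sense(dir=north) : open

# push(x=north) : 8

# move(dir=north) : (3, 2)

# sense(dir=north) : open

# push(x=north) : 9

# move(dir=north) : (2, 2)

# sense(dir=north) : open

# push(x=north) : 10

# move(dir=north) : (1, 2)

# sense(dir=north) : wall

# sense(dir=east) : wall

# sense(dir=west) : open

# push(x=west) : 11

# move(dir=west) : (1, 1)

# sense(dir=south) : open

# push(x=south) : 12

# move(dir=south) : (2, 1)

# sense(dir=south) : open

# push(x=south) : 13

# move(dir=south) : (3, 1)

# sense(dir=south) : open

# push(x=south) : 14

# move(dir=south) : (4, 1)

# sense(dir=south) : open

# push(x=south) : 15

# move(dir=south) : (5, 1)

# sense(dir=west) : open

# push(x=west) : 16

# move(dir=west) : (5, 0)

# sense(dir=south) : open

# push(x=south) : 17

# move(dir=south) : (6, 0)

# sense(dir=south) : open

# push(x=south) : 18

# move(dir=south) : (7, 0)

# sense(dir=south) : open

# push(x=south) : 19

# move(dir=south) : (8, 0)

# pop() : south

# move(dir=north) : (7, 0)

# pop() : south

# move(dir=north) : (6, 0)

# pop() : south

# move(dir=north) : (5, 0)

# sense(dir=north) : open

# push(x=north) : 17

# move(dir=north) : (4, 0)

# sense(dir=north) : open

# push(x=north) : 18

# move(dir=north) : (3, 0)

# sense(dir=north) : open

# push(x=north) : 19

# move(dir=north) : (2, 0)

# sense(dir=north) : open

# push(x=north) : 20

# move(dir=north) : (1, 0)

# sense(dir=north) : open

# push(x=north) : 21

# move(dir=north) : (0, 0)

# sense(dir=east) : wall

# pop() : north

# move(dir=south) : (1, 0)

# pop() : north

# move(dir=south) : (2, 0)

# pop() : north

# move(dir=south) : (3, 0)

# pop() : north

# move(dir=south) : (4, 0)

# pop() : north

# move(dir=south) : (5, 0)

# pop() : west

# move(dir=east) : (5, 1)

# pop() : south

# move(dir=north) : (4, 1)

# pop() : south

# move(dir=north) : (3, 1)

# pop() : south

# move(dir=north) : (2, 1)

# pop() : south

# move(dir=north) : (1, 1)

# pop() : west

# move(dir=east) : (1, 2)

# pop() : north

# move(dir=south) : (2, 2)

# sense(dir=east) : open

# push(x=east) : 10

# move(dir=east) : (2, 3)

# sense(dir=south) : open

# push(x=south) : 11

# move(dir=south) : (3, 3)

# sense(dir=south) : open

# push(x=south) : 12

# move(dir=south) : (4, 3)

# sense(dir=south) : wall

# sense(dir=east) : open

# push(x=east) : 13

# move(dir=east) : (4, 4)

# sense(dir=south) : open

# push(x=south) : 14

# move(dir=south) : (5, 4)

# sense(dir=south) : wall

# sense(dir=east) : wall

# pop() : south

# move(dir=north) : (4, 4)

# sense(dir=north) : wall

# sense(dir=east) : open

# push(x=east) : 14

# move(dir=east) : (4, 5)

# sense(dir=north) : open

# push(x=north) : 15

# move(dir=north) : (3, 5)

# sense(dir=north) : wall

# sense(dir=east) : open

# push(x=east) : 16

# move(dir=east) : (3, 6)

# sense(dir=south) : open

# push(x=south) : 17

# move(dir=south) : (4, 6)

# sense(dir=south) : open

# push(x=south) : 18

# move(dir=south) : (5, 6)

# sense(dir=south) : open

# push(x=south) : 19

# move(dir=south) : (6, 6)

# sense(dir=south) : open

# push(x=south) : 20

# move(dir=south) : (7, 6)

# sense(dir=south) : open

# push(x=south) : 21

# move(dir=south) : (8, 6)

# sense(dir=west) : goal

# move(dir=west) : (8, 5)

Answer: (8, 5)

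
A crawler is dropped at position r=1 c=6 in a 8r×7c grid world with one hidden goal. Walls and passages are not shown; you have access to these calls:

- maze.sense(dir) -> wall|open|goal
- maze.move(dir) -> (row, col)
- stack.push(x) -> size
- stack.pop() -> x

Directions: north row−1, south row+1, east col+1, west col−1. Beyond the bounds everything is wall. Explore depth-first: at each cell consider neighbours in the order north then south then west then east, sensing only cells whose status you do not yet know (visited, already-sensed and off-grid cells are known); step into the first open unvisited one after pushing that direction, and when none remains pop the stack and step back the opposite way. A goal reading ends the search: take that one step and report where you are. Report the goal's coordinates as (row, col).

-- 1. maze.sense(dir→north) : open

-- 2. stack.push(x→north) : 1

-- 3. maze.move(dir→north) : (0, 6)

-- 4. maze.sense(dir→west) : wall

-- 5. stack.pop() : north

-- 6. maze.move(dir→south) : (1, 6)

-- 7. maze.sense(dir→south) : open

-- 8. stack.push(x→south) : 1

-- 9. maze.move(dir→south) : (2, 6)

-- 10. maze.sense(dir→south) : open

-- 11. stack.push(x→south) : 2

-- 12. maze.move(dir→south) : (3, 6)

-- 13. maze.sense(dir→south) : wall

-- 14. maze.sense(dir→west) : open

-- 15. stack.push(x→west) : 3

-- 16. maze.move(dir→west) : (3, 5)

-- 17. maze.sense(dir→north) : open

-- 18. stack.push(x→north) : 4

-- 19. maze.move(dir→north) : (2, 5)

-- 20. maze.sense(dir→north) : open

-- 21. stack.push(x→north) : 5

-- 22. maze.move(dir→north) : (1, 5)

-- 23. maze.sense(dir→west) : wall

-- 24. stack.pop() : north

-- 25. maze.move(dir→south) : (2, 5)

-- 26. maze.sense(dir→west) : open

-- 27. stack.push(x→west) : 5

-- 28. maze.move(dir→west) : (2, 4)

-- 29. maze.sense(dir→south) : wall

-- 30. maze.sense(dir→west) : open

-- 31. stack.push(x→west) : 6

-- 32. maze.move(dir→west) : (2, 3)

-- 33. maze.sense(dir→north) : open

-- 34. stack.push(x→north) : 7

-- 35. maze.move(dir→north) : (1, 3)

-- 36. maze.sense(dir→north) : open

-- 37. stack.push(x→north) : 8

-- 38. maze.move(dir→north) : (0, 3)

-- 39. maze.sense(dir→west) : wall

-- 40. maze.sense(dir→east) : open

-- 41. stack.push(x→east) : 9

-- 42. maze.move(dir→east) : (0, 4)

-- 43. stack.pop() : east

-- 44. maze.move(dir→west) : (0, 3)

-- 45. stack.pop() : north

-- 46. maze.move(dir→south) : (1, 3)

-- 47. maze.sense(dir→west) : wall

-- 48. stack.pop() : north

-- 49. maze.move(dir→south) : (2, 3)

-- 50. maze.sense(dir→south) : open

-- 51. stack.push(x→south) : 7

-- 52. maze.move(dir→south) : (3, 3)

-- 53. maze.sense(dir→south) : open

-- 54. stack.push(x→south) : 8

-- 55. maze.move(dir→south) : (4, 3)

-- 56. maze.sense(dir→south) : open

-- 57. stack.push(x→south) : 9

-- 58. maze.move(dir→south) : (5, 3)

-- 59. maze.sense(dir→south) : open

-- 60. stack.push(x→south) : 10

-- 61. maze.move(dir→south) : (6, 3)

-- 62. maze.sense(dir→south) : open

-- 63. stack.push(x→south) : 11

-- 64. maze.move(dir→south) : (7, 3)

-- 65. maze.sense(dir→west) : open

-- 66. stack.push(x→west) : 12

-- 67. maze.move(dir→west) : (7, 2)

-- 68. maze.sense(dir→north) : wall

-- 69. maze.sense(dir→west) : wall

-- 70. stack.pop() : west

-- 71. maze.move(dir→east) : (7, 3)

-- 72. maze.sense(dir→east) : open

-- 73. stack.push(x→east) : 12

-- 74. maze.move(dir→east) : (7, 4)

-- 75. maze.sense(dir→north) : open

-- 76. stack.push(x→north) : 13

-- 77. maze.move(dir→north) : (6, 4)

-- 78. maze.sense(dir→north) : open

-- 79. stack.push(x→north) : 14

-- 80. maze.move(dir→north) : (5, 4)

-- 81. maze.sense(dir→north) : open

-- 82. stack.push(x→north) : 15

-- 83. maze.move(dir→north) : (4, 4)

-- 84. maze.sense(dir→east) : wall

-- 85. stack.pop() : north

-- 86. maze.move(dir→south) : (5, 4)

-- 87. maze.sense(dir→east) : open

-- 88. stack.push(x→east) : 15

-- 89. maze.move(dir→east) : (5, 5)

-- 90. maze.sense(dir→south) : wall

-- 91. maze.sense(dir→east) : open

-- 92. stack.push(x→east) : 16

-- 93. maze.move(dir→east) : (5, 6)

-- 94. maze.sense(dir→south) : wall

-- 95. stack.pop() : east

-- 96. maze.move(dir→west) : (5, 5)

-- 97. stack.pop() : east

-- 98. maze.move(dir→west) : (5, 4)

-- 99. stack.pop() : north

-- 100. maze.move(dir→south) : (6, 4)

-- 101. stack.pop() : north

-- 102. maze.move(dir→south) : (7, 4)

-- 103. maze.sense(dir→east) : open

-- 104. stack.push(x→east) : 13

-- 105. maze.move(dir→east) : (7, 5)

-- 106. maze.sense(dir→east) : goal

-- 107. maze.move(dir→east) : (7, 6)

Answer: (7, 6)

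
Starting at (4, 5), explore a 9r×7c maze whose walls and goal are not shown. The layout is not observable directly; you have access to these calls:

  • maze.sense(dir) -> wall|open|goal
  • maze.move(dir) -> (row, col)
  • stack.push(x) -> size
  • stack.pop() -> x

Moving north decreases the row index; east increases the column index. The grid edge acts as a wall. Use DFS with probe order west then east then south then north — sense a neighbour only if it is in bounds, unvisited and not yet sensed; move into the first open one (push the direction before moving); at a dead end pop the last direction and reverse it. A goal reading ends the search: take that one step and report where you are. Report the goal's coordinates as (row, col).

> maze.sense dir='west'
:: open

> stack.push x='west'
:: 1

> maze.move dir='west'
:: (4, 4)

> maze.sense dir='west'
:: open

> stack.push x='west'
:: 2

> maze.move dir='west'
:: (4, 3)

> maze.sense dir='west'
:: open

> stack.push x='west'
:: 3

> maze.move dir='west'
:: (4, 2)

> maze.sense dir='west'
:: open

> stack.push x='west'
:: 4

> maze.move dir='west'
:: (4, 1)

> maze.sense dir='west'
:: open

> stack.push x='west'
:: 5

> maze.move dir='west'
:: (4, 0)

> maze.sense dir='south'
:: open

> stack.push x='south'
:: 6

> maze.move dir='south'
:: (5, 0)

> maze.sense dir='east'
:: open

> stack.push x='east'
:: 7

> maze.move dir='east'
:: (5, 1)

> maze.sense dir='east'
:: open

> stack.push x='east'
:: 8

> maze.move dir='east'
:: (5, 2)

> maze.sense dir='east'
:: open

> stack.push x='east'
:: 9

> maze.move dir='east'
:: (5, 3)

> maze.sense dir='east'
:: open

> stack.push x='east'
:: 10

> maze.move dir='east'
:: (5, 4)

> maze.sense dir='east'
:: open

> stack.push x='east'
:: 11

> maze.move dir='east'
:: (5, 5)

> maze.sense dir='east'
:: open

> stack.push x='east'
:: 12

> maze.move dir='east'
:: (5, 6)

> maze.sense dir='south'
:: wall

> maze.sense dir='north'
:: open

> stack.push x='north'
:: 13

> maze.move dir='north'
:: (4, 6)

> maze.sense dir='north'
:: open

> stack.push x='north'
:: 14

> maze.move dir='north'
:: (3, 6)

> maze.sense dir='west'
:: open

> stack.push x='west'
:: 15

> maze.move dir='west'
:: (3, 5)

> maze.sense dir='west'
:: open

> stack.push x='west'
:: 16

> maze.move dir='west'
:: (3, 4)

> maze.sense dir='west'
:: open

> stack.push x='west'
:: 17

> maze.move dir='west'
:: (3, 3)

> maze.sense dir='west'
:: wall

> maze.sense dir='north'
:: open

> stack.push x='north'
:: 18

> maze.move dir='north'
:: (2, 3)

> maze.sense dir='west'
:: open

> stack.push x='west'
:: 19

> maze.move dir='west'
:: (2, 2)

> maze.sense dir='west'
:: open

> stack.push x='west'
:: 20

> maze.move dir='west'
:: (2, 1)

> maze.sense dir='west'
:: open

> stack.push x='west'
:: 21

> maze.move dir='west'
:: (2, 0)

> maze.sense dir='south'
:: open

> stack.push x='south'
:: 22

> maze.move dir='south'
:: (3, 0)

> maze.sense dir='east'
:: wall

> stack.pop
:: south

> maze.move dir='north'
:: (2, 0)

> maze.sense dir='north'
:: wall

> stack.pop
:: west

> maze.move dir='east'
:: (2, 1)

> maze.sense dir='north'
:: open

> stack.push x='north'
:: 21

> maze.move dir='north'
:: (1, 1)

> maze.sense dir='east'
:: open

> stack.push x='east'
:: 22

> maze.move dir='east'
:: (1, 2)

> maze.sense dir='east'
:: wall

> maze.sense dir='north'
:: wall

> stack.pop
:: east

> maze.move dir='west'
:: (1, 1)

> maze.sense dir='north'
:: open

> stack.push x='north'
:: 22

> maze.move dir='north'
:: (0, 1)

> maze.sense dir='west'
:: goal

> maze.move dir='west'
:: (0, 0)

Answer: (0, 0)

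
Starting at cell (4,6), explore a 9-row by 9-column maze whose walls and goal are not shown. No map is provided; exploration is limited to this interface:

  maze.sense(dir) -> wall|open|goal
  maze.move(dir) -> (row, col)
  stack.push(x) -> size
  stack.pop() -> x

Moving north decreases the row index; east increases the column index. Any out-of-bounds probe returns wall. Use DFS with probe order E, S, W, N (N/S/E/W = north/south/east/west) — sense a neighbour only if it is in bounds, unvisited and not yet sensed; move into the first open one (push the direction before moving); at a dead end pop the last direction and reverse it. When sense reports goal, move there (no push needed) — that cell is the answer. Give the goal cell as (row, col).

Step: sense[dir=east]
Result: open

Step: push[x=east]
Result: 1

Step: move[dir=east]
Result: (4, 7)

Step: sense[dir=east]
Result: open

Step: push[x=east]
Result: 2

Step: move[dir=east]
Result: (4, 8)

Step: sense[dir=south]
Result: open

Step: push[x=south]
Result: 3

Step: move[dir=south]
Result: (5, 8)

Step: sense[dir=south]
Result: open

Step: push[x=south]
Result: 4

Step: move[dir=south]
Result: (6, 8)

Step: sense[dir=south]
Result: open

Step: push[x=south]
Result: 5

Step: move[dir=south]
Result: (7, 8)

Step: sense[dir=south]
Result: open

Step: push[x=south]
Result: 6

Step: move[dir=south]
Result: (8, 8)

Step: sense[dir=west]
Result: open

Step: push[x=west]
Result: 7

Step: move[dir=west]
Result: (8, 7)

Step: sense[dir=west]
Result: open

Step: push[x=west]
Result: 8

Step: move[dir=west]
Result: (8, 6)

Step: sense[dir=west]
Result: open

Step: push[x=west]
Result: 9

Step: move[dir=west]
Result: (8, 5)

Step: sense[dir=west]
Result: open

Step: push[x=west]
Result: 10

Step: move[dir=west]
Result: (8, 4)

Step: sense[dir=west]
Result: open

Step: push[x=west]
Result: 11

Step: move[dir=west]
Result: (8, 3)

Step: sense[dir=west]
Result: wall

Step: sense[dir=north]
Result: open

Step: push[x=north]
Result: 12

Step: move[dir=north]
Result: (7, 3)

Step: sense[dir=east]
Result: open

Step: push[x=east]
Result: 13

Step: move[dir=east]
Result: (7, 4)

Step: sense[dir=east]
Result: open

Step: push[x=east]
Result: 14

Step: move[dir=east]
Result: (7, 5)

Step: sense[dir=east]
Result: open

Step: push[x=east]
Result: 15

Step: move[dir=east]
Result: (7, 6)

Step: sense[dir=east]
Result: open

Step: push[x=east]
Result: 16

Step: move[dir=east]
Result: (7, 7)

Step: sense[dir=north]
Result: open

Step: push[x=north]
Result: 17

Step: move[dir=north]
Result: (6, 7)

Step: sense[dir=west]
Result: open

Step: push[x=west]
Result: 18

Step: move[dir=west]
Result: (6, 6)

Step: sense[dir=west]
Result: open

Step: push[x=west]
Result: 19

Step: move[dir=west]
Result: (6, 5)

Step: sense[dir=west]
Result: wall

Step: sense[dir=north]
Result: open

Step: push[x=north]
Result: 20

Step: move[dir=north]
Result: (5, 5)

Step: sense[dir=east]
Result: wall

Step: sense[dir=west]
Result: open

Step: push[x=west]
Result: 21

Step: move[dir=west]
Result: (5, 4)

Step: sense[dir=west]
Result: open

Step: push[x=west]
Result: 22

Step: move[dir=west]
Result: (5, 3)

Step: sense[dir=south]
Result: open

Step: push[x=south]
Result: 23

Step: move[dir=south]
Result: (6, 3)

Step: sense[dir=west]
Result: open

Step: push[x=west]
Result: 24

Step: move[dir=west]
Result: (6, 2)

Step: sense[dir=south]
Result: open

Step: push[x=south]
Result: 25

Step: move[dir=south]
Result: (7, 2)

Step: sense[dir=west]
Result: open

Step: push[x=west]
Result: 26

Step: move[dir=west]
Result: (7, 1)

Step: sense[dir=south]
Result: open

Step: push[x=south]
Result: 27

Step: move[dir=south]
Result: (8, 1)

Step: sense[dir=west]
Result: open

Step: push[x=west]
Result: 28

Step: move[dir=west]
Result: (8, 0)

Step: sense[dir=north]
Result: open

Step: push[x=north]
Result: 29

Step: move[dir=north]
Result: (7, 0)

Step: sense[dir=north]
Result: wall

Step: pop[]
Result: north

Step: move[dir=south]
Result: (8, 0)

Step: pop[]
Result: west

Step: move[dir=east]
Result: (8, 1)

Step: pop[]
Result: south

Step: move[dir=north]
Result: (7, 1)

Step: sense[dir=north]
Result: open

Step: push[x=north]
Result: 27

Step: move[dir=north]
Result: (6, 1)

Step: sense[dir=north]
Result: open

Step: push[x=north]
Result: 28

Step: move[dir=north]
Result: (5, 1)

Step: sense[dir=east]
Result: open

Step: push[x=east]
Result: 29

Step: move[dir=east]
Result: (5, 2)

Step: sense[dir=north]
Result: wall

Step: pop[]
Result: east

Step: move[dir=west]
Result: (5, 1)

Step: sense[dir=west]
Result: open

Step: push[x=west]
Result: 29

Step: move[dir=west]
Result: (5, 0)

Step: sense[dir=north]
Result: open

Step: push[x=north]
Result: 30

Step: move[dir=north]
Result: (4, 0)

Step: sense[dir=east]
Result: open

Step: push[x=east]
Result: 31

Step: move[dir=east]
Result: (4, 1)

Step: sense[dir=north]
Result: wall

Step: pop[]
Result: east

Step: move[dir=west]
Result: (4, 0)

Step: sense[dir=north]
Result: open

Step: push[x=north]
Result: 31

Step: move[dir=north]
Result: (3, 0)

Step: sense[dir=north]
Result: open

Step: push[x=north]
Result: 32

Step: move[dir=north]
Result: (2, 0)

Step: sense[dir=east]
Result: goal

Step: move[dir=east]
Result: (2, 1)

Answer: (2, 1)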